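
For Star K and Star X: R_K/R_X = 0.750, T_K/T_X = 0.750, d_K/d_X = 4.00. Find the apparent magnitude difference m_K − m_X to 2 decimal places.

4.88

L_K/L_X = (0.750)²(0.750)⁴ = 0.1780.
F_K/F_X = (L_K/L_X)/(d_K/d_X)² = 0.1780/16.00 = 0.01112.
m_K − m_X = −2.5 log₁₀(0.01112) = 4.88.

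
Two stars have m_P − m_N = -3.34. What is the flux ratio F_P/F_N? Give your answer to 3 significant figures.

21.7

F_P/F_N = 10^(−(m_P − m_N)/2.5) = 10^(3.34/2.5) = 10^1.336 = 21.68.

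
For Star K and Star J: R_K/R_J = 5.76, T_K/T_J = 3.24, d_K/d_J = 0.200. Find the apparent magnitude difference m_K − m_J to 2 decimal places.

L_K/L_J = (5.76)²(3.24)⁴ = 3656.
F_K/F_J = (L_K/L_J)/(d_K/d_J)² = 3656/0.04000 = 9.140×10^4.
m_K − m_J = −2.5 log₁₀(9.140×10^4) = -12.40.

-12.40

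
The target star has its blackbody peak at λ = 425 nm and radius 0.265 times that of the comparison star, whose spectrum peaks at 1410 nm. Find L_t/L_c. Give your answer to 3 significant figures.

8.51

Wien's law gives T ∝ 1/λ_max, so T_t/T_c = λ_c/λ_t = 1410/425 = 3.318.
Then L ∝ R²T⁴ gives L_t/L_c = (0.265)² × (3.318)⁴ = 0.07023 × 121.1 = 8.508.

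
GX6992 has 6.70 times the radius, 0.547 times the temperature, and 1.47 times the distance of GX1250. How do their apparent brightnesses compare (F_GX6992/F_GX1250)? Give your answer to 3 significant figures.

1.86

L_GX6992/L_GX1250 = (R_GX6992/R_GX1250)²(T_GX6992/T_GX1250)⁴ = (6.70)² × (0.547)⁴ = 4.019.
F_GX6992/F_GX1250 = (L_GX6992/L_GX1250)/(d_GX6992/d_GX1250)² = 4.019 / (1.47)² = 1.860.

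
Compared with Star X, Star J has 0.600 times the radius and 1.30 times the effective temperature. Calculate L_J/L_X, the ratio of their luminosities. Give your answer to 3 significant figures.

1.03

From the Stefan–Boltzmann law, L ∝ R²T⁴, so
L_J/L_X = (R_J/R_X)² (T_J/T_X)⁴ = (0.600)² × (1.30)⁴ = 0.3600 × 2.856 = 1.028.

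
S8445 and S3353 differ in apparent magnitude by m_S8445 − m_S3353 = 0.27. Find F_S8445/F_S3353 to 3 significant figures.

0.780

F_S8445/F_S3353 = 10^(−(m_S8445 − m_S3353)/2.5) = 10^(-0.27/2.5) = 10^-0.108 = 0.7798.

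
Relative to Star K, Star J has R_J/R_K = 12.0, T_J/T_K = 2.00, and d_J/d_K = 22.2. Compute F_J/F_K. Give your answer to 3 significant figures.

4.67

L_J/L_K = (R_J/R_K)²(T_J/T_K)⁴ = (12.0)² × (2.00)⁴ = 2304.
F_J/F_K = (L_J/L_K)/(d_J/d_K)² = 2304 / (22.2)² = 4.675.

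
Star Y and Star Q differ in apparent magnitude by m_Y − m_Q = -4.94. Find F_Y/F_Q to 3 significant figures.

94.6

F_Y/F_Q = 10^(−(m_Y − m_Q)/2.5) = 10^(4.94/2.5) = 10^1.976 = 94.62.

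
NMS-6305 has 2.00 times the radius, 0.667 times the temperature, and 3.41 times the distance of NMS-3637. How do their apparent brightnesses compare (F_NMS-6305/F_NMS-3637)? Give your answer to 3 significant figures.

L_NMS-6305/L_NMS-3637 = (R_NMS-6305/R_NMS-3637)²(T_NMS-6305/T_NMS-3637)⁴ = (2.00)² × (0.667)⁴ = 0.7917.
F_NMS-6305/F_NMS-3637 = (L_NMS-6305/L_NMS-3637)/(d_NMS-6305/d_NMS-3637)² = 0.7917 / (3.41)² = 0.06809.

0.0681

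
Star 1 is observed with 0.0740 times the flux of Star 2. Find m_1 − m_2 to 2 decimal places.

m_1 − m_2 = −2.5 log₁₀(F_1/F_2) = −2.5 log₁₀(0.0740) = −2.5 × (-1.131) = 2.827.

2.83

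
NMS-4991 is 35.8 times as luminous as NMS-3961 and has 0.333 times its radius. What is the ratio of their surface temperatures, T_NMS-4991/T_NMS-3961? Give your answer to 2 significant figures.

L ∝ R²T⁴ gives T ∝ (L/R²)^(1/4), so
T_NMS-4991/T_NMS-3961 = (35.8 / 0.333²)^(1/4) = (322.8)^(1/4) = 4.239.

4.2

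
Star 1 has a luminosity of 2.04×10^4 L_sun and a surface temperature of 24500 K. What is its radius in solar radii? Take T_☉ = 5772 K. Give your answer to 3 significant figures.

R/R_☉ = √(L/L_☉) / (T/T_☉)² = √(2.04×10^4) / (4.245)²
       = 142.8 / 18.02 = 7.927.

7.93 solar radii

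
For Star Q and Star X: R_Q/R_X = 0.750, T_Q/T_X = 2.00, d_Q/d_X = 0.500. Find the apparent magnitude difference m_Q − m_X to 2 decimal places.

-3.89

L_Q/L_X = (0.750)²(2.00)⁴ = 9.000.
F_Q/F_X = (L_Q/L_X)/(d_Q/d_X)² = 9.000/0.2500 = 36.00.
m_Q − m_X = −2.5 log₁₀(36.00) = -3.89.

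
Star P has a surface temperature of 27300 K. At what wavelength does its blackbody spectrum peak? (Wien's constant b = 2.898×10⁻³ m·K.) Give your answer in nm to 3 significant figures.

λ_max = b/T = 2.898×10⁻³ / 27300 = 1.06×10^-7 m = 106.2 nm.

106 nm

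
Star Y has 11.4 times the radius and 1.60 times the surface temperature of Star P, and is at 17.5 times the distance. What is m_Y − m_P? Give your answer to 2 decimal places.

-1.11

L_Y/L_P = (11.4)²(1.60)⁴ = 851.7.
F_Y/F_P = (L_Y/L_P)/(d_Y/d_P)² = 851.7/306.2 = 2.781.
m_Y − m_P = −2.5 log₁₀(2.781) = -1.11.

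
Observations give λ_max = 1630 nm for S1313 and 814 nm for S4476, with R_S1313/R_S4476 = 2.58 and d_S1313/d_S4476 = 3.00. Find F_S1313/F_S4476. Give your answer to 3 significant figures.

Wien's law: T_S1313/T_S4476 = λ_S4476/λ_S1313 = 814/1630 = 0.4994.
L_S1313/L_S4476 = (R_S1313/R_S4476)²(T_S1313/T_S4476)⁴ = (2.58)²(0.4994)⁴ = 0.4140.
F_S1313/F_S4476 = (L_S1313/L_S4476)/(d_S1313/d_S4476)² = 0.4140/(3.00)² = 0.04600.

0.0460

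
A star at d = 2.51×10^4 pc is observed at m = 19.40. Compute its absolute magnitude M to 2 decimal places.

2.40

M = m − 5 log₁₀(d/10 pc) = 19.40 − 5 log₁₀(2.51×10^4/10)
  = 19.40 − 5 × 3.400 = 19.40 − 17.00 = 2.40.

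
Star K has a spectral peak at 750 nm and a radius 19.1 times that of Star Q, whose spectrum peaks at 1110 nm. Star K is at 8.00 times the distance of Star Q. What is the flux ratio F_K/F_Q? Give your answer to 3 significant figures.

Wien's law: T_K/T_Q = λ_Q/λ_K = 1110/750 = 1.480.
L_K/L_Q = (R_K/R_Q)²(T_K/T_Q)⁴ = (19.1)²(1.480)⁴ = 1750.
F_K/F_Q = (L_K/L_Q)/(d_K/d_Q)² = 1750/(8.00)² = 27.35.

27.3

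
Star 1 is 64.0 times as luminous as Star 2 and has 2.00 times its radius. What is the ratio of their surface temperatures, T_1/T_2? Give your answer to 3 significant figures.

2.00

L ∝ R²T⁴ gives T ∝ (L/R²)^(1/4), so
T_1/T_2 = (64.0 / 2.00²)^(1/4) = (16.00)^(1/4) = 2.000.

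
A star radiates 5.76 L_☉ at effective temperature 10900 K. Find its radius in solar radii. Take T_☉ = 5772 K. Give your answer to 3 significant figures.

R/R_☉ = √(L/L_☉) / (T/T_☉)² = √(5.76) / (1.888)²
       = 2.400 / 3.566 = 0.6730.

0.673 solar radii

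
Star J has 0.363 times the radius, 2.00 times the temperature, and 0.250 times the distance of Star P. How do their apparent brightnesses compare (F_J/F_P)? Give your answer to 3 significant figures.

33.7

L_J/L_P = (R_J/R_P)²(T_J/T_P)⁴ = (0.363)² × (2.00)⁴ = 2.108.
F_J/F_P = (L_J/L_P)/(d_J/d_P)² = 2.108 / (0.250)² = 33.73.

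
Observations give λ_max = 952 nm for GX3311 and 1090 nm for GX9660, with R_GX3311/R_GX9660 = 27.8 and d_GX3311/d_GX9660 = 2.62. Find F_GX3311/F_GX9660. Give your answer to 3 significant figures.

Wien's law: T_GX3311/T_GX9660 = λ_GX9660/λ_GX3311 = 1090/952 = 1.145.
L_GX3311/L_GX9660 = (R_GX3311/R_GX9660)²(T_GX3311/T_GX9660)⁴ = (27.8)²(1.145)⁴ = 1328.
F_GX3311/F_GX9660 = (L_GX3311/L_GX9660)/(d_GX3311/d_GX9660)² = 1328/(2.62)² = 193.5.

193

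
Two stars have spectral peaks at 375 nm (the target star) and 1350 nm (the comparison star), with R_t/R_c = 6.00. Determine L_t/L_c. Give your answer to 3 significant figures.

6.05×10^3

Wien's law gives T ∝ 1/λ_max, so T_t/T_c = λ_c/λ_t = 1350/375 = 3.600.
Then L ∝ R²T⁴ gives L_t/L_c = (6.00)² × (3.600)⁴ = 36.00 × 168.0 = 6047.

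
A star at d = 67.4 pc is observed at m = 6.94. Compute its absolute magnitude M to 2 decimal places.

2.80

M = m − 5 log₁₀(d/10 pc) = 6.94 − 5 log₁₀(67.4/10)
  = 6.94 − 5 × 0.829 = 6.94 − 4.14 = 2.80.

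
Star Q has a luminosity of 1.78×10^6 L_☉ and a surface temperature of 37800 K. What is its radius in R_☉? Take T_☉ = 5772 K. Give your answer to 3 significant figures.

31.1 R_☉

R/R_☉ = √(L/L_☉) / (T/T_☉)² = √(1.78×10^6) / (6.549)²
       = 1334 / 42.89 = 31.11.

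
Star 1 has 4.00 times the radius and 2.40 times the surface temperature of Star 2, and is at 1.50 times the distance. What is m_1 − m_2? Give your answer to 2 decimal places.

L_1/L_2 = (4.00)²(2.40)⁴ = 530.8.
F_1/F_2 = (L_1/L_2)/(d_1/d_2)² = 530.8/2.250 = 235.9.
m_1 − m_2 = −2.5 log₁₀(235.9) = -5.93.

-5.93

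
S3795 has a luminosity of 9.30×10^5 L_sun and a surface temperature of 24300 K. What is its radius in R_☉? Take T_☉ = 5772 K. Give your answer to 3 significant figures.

R/R_☉ = √(L/L_☉) / (T/T_☉)² = √(9.30×10^5) / (4.210)²
       = 964.4 / 17.72 = 54.41.

54.4 R_☉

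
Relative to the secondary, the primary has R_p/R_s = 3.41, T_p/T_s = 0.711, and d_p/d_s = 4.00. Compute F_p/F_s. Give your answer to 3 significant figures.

0.186

L_p/L_s = (R_p/R_s)²(T_p/T_s)⁴ = (3.41)² × (0.711)⁴ = 2.972.
F_p/F_s = (L_p/L_s)/(d_p/d_s)² = 2.972 / (4.00)² = 0.1857.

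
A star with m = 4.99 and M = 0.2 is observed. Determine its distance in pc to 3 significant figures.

m − M = 5 log₁₀(d/10 pc)
4.99 − (0.2) = 4.79 = 5 log₁₀(d/10)
d = 10 × 10^(4.79/5) = 10 × 10^0.958 = 90.78 pc.

90.8 pc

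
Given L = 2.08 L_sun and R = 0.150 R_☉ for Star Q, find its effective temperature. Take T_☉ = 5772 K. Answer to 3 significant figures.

1.79×10^4 K

T/T_☉ = (L/L_☉)^(1/4) / (R/R_☉)^(1/2)
T = 5772 × (2.08)^(1/4) / √(0.150) = 5772 × 1.201 / 0.3873 = 1.790×10^4 K.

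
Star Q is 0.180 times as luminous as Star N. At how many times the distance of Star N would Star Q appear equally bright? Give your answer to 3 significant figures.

Equal flux requires L_Q/d_Q² = L_N/d_N², so d_Q/d_N = √(L_Q/L_N)
= √(0.180) = 0.4243.

0.424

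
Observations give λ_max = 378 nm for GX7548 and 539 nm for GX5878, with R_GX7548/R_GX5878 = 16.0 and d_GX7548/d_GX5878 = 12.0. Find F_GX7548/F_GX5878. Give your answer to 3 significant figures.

7.35

Wien's law: T_GX7548/T_GX5878 = λ_GX5878/λ_GX7548 = 539/378 = 1.426.
L_GX7548/L_GX5878 = (R_GX7548/R_GX5878)²(T_GX7548/T_GX5878)⁴ = (16.0)²(1.426)⁴ = 1058.
F_GX7548/F_GX5878 = (L_GX7548/L_GX5878)/(d_GX7548/d_GX5878)² = 1058/(12.0)² = 7.350.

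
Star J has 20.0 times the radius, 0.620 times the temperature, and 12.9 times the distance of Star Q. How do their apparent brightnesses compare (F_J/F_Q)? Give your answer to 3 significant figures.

0.355

L_J/L_Q = (R_J/R_Q)²(T_J/T_Q)⁴ = (20.0)² × (0.620)⁴ = 59.11.
F_J/F_Q = (L_J/L_Q)/(d_J/d_Q)² = 59.11 / (12.9)² = 0.3552.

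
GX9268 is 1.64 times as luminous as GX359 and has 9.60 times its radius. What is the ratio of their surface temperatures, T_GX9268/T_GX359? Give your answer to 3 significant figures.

L ∝ R²T⁴ gives T ∝ (L/R²)^(1/4), so
T_GX9268/T_GX359 = (1.64 / 9.60²)^(1/4) = (0.01780)^(1/4) = 0.3652.

0.365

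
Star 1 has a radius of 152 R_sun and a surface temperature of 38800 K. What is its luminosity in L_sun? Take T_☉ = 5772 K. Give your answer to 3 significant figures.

4.72×10^7 L_sun

L/L_☉ = (R/R_☉)² (T/T_☉)⁴ = (152)² × (38800/5772)⁴
       = 2.310×10^4 × (6.722)⁴ = 2.310×10^4 × 2042 = 4.717×10^7.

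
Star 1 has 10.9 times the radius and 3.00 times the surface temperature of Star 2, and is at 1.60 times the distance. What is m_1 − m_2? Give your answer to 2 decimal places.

-8.94

L_1/L_2 = (10.9)²(3.00)⁴ = 9624.
F_1/F_2 = (L_1/L_2)/(d_1/d_2)² = 9624/2.560 = 3759.
m_1 − m_2 = −2.5 log₁₀(3759) = -8.94.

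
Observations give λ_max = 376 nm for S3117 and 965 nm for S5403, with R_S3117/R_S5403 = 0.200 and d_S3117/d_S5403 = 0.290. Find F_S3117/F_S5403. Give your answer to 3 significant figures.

Wien's law: T_S3117/T_S5403 = λ_S5403/λ_S3117 = 965/376 = 2.566.
L_S3117/L_S5403 = (R_S3117/R_S5403)²(T_S3117/T_S5403)⁴ = (0.200)²(2.566)⁴ = 1.735.
F_S3117/F_S5403 = (L_S3117/L_S5403)/(d_S3117/d_S5403)² = 1.735/(0.290)² = 20.64.

20.6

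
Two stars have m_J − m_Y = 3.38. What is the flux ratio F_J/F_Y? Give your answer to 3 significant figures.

F_J/F_Y = 10^(−(m_J − m_Y)/2.5) = 10^(-3.38/2.5) = 10^-1.352 = 0.04446.

0.0445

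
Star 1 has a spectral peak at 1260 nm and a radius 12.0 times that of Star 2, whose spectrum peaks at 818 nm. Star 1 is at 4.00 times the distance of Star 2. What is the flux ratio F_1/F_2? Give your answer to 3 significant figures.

Wien's law: T_1/T_2 = λ_2/λ_1 = 818/1260 = 0.6492.
L_1/L_2 = (R_1/R_2)²(T_1/T_2)⁴ = (12.0)²(0.6492)⁴ = 25.58.
F_1/F_2 = (L_1/L_2)/(d_1/d_2)² = 25.58/(4.00)² = 1.599.

1.60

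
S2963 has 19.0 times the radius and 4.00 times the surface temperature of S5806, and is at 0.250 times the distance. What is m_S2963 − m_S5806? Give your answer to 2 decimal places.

L_S2963/L_S5806 = (19.0)²(4.00)⁴ = 9.242×10^4.
F_S2963/F_S5806 = (L_S2963/L_S5806)/(d_S2963/d_S5806)² = 9.242×10^4/0.06250 = 1.479×10^6.
m_S2963 − m_S5806 = −2.5 log₁₀(1.479×10^6) = -15.42.

-15.42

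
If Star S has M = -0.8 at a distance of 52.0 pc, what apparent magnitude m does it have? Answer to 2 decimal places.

m = M + 5 log₁₀(d/10 pc) = -0.8 + 5 log₁₀(52.0/10)
  = -0.8 + 5 × 0.716 = -0.8 + 3.58 = 2.78.

2.78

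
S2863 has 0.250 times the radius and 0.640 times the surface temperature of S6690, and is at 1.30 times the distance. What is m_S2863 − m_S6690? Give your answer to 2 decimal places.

L_S2863/L_S6690 = (0.250)²(0.640)⁴ = 0.01049.
F_S2863/F_S6690 = (L_S2863/L_S6690)/(d_S2863/d_S6690)² = 0.01049/1.690 = 0.006205.
m_S2863 − m_S6690 = −2.5 log₁₀(0.006205) = 5.52.

5.52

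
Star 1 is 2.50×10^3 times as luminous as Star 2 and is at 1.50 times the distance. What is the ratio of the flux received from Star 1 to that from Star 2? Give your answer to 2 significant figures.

F = L/(4πd²), so F_1/F_2 = (L_1/L_2) / (d_1/d_2)²
= 2.50×10^3 / (1.50)² = 2.50×10^3 / 2.250 = 1111.

1.1×10^3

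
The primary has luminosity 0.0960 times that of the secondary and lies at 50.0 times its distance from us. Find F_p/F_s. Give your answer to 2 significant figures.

3.8×10^-5

F = L/(4πd²), so F_p/F_s = (L_p/L_s) / (d_p/d_s)²
= 0.0960 / (50.0)² = 0.0960 / 2500 = 3.840×10^-5.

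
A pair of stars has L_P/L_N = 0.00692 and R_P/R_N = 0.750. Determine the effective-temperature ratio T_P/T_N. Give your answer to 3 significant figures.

0.333

L ∝ R²T⁴ gives T ∝ (L/R²)^(1/4), so
T_P/T_N = (0.00692 / 0.750²)^(1/4) = (0.01230)^(1/4) = 0.3330.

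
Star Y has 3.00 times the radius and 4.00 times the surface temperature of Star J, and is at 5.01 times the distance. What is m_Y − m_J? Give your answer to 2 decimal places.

L_Y/L_J = (3.00)²(4.00)⁴ = 2304.
F_Y/F_J = (L_Y/L_J)/(d_Y/d_J)² = 2304/25.10 = 91.79.
m_Y − m_J = −2.5 log₁₀(91.79) = -4.91.

-4.91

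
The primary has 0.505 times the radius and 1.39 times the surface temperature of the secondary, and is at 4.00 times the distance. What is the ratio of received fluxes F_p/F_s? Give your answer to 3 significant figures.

0.0595

L_p/L_s = (R_p/R_s)²(T_p/T_s)⁴ = (0.505)² × (1.39)⁴ = 0.9520.
F_p/F_s = (L_p/L_s)/(d_p/d_s)² = 0.9520 / (4.00)² = 0.05950.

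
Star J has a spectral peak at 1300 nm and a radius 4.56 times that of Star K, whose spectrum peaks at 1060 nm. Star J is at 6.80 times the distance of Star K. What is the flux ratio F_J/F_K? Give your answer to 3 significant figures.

Wien's law: T_J/T_K = λ_K/λ_J = 1060/1300 = 0.8154.
L_J/L_K = (R_J/R_K)²(T_J/T_K)⁴ = (4.56)²(0.8154)⁴ = 9.191.
F_J/F_K = (L_J/L_K)/(d_J/d_K)² = 9.191/(6.80)² = 0.1988.

0.199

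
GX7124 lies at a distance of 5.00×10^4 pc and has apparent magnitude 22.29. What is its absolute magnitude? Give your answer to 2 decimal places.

M = m − 5 log₁₀(d/10 pc) = 22.29 − 5 log₁₀(5.00×10^4/10)
  = 22.29 − 5 × 3.699 = 22.29 − 18.49 = 3.80.

3.80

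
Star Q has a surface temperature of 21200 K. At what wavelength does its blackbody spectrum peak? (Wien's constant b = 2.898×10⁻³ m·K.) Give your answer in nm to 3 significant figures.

137 nm

λ_max = b/T = 2.898×10⁻³ / 21200 = 1.37×10^-7 m = 136.7 nm.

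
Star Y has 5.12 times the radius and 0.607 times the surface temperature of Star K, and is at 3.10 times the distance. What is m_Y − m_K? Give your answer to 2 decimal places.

1.08

L_Y/L_K = (5.12)²(0.607)⁴ = 3.559.
F_Y/F_K = (L_Y/L_K)/(d_Y/d_K)² = 3.559/9.610 = 0.3703.
m_Y − m_K = −2.5 log₁₀(0.3703) = 1.08.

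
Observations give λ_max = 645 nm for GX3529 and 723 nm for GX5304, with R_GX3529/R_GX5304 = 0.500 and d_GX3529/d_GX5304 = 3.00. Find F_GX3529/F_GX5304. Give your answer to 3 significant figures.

Wien's law: T_GX3529/T_GX5304 = λ_GX5304/λ_GX3529 = 723/645 = 1.121.
L_GX3529/L_GX5304 = (R_GX3529/R_GX5304)²(T_GX3529/T_GX5304)⁴ = (0.500)²(1.121)⁴ = 0.3947.
F_GX3529/F_GX5304 = (L_GX3529/L_GX5304)/(d_GX3529/d_GX5304)² = 0.3947/(3.00)² = 0.04385.

0.0439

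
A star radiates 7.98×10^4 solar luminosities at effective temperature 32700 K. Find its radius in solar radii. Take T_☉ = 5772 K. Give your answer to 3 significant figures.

R/R_☉ = √(L/L_☉) / (T/T_☉)² = √(7.98×10^4) / (5.665)²
       = 282.5 / 32.10 = 8.802.

8.80 solar radii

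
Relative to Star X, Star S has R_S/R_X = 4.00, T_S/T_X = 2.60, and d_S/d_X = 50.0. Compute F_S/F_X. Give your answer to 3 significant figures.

L_S/L_X = (R_S/R_X)²(T_S/T_X)⁴ = (4.00)² × (2.60)⁴ = 731.2.
F_S/F_X = (L_S/L_X)/(d_S/d_X)² = 731.2 / (50.0)² = 0.2925.

0.292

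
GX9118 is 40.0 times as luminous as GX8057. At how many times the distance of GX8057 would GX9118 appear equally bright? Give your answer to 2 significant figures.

6.3

Equal flux requires L_GX9118/d_GX9118² = L_GX8057/d_GX8057², so d_GX9118/d_GX8057 = √(L_GX9118/L_GX8057)
= √(40.0) = 6.325.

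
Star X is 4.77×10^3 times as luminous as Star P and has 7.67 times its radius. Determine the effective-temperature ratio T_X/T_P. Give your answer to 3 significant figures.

3.00

L ∝ R²T⁴ gives T ∝ (L/R²)^(1/4), so
T_X/T_P = (4.77×10^3 / 7.67²)^(1/4) = (81.08)^(1/4) = 3.001.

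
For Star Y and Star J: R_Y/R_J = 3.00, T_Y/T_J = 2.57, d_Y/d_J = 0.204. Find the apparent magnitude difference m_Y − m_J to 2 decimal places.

-9.94

L_Y/L_J = (3.00)²(2.57)⁴ = 392.6.
F_Y/F_J = (L_Y/L_J)/(d_Y/d_J)² = 392.6/0.04162 = 9434.
m_Y − m_J = −2.5 log₁₀(9434) = -9.94.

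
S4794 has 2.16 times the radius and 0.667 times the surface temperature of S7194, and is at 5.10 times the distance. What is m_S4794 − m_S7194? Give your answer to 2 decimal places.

L_S4794/L_S7194 = (2.16)²(0.667)⁴ = 0.9234.
F_S4794/F_S7194 = (L_S4794/L_S7194)/(d_S4794/d_S7194)² = 0.9234/26.01 = 0.03550.
m_S4794 − m_S7194 = −2.5 log₁₀(0.03550) = 3.62.

3.62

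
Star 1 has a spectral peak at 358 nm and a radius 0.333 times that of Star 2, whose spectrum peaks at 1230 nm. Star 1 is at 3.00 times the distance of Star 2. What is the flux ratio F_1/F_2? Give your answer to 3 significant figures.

Wien's law: T_1/T_2 = λ_2/λ_1 = 1230/358 = 3.436.
L_1/L_2 = (R_1/R_2)²(T_1/T_2)⁴ = (0.333)²(3.436)⁴ = 15.45.
F_1/F_2 = (L_1/L_2)/(d_1/d_2)² = 15.45/(3.00)² = 1.717.

1.72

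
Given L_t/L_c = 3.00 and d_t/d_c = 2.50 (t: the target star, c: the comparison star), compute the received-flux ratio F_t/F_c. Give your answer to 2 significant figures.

F = L/(4πd²), so F_t/F_c = (L_t/L_c) / (d_t/d_c)²
= 3.00 / (2.50)² = 3.00 / 6.250 = 0.4800.

0.48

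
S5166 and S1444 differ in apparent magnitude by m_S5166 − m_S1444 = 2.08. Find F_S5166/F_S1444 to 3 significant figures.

F_S5166/F_S1444 = 10^(−(m_S5166 − m_S1444)/2.5) = 10^(-2.08/2.5) = 10^-0.832 = 0.1472.

0.147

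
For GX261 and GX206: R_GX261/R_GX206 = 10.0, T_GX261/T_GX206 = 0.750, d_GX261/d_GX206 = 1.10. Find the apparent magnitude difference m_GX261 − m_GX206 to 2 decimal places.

L_GX261/L_GX206 = (10.0)²(0.750)⁴ = 31.64.
F_GX261/F_GX206 = (L_GX261/L_GX206)/(d_GX261/d_GX206)² = 31.64/1.210 = 26.15.
m_GX261 − m_GX206 = −2.5 log₁₀(26.15) = -3.54.

-3.54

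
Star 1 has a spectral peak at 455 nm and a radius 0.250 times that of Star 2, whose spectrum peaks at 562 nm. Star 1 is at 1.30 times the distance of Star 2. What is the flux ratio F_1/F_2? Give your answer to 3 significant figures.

Wien's law: T_1/T_2 = λ_2/λ_1 = 562/455 = 1.235.
L_1/L_2 = (R_1/R_2)²(T_1/T_2)⁴ = (0.250)²(1.235)⁴ = 0.1455.
F_1/F_2 = (L_1/L_2)/(d_1/d_2)² = 0.1455/(1.30)² = 0.08608.

0.0861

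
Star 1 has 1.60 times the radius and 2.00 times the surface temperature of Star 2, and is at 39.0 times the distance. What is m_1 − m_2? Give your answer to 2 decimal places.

L_1/L_2 = (1.60)²(2.00)⁴ = 40.96.
F_1/F_2 = (L_1/L_2)/(d_1/d_2)² = 40.96/1521 = 0.02693.
m_1 − m_2 = −2.5 log₁₀(0.02693) = 3.92.

3.92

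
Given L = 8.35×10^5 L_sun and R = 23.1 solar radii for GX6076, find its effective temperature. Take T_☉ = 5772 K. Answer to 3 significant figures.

T/T_☉ = (L/L_☉)^(1/4) / (R/R_☉)^(1/2)
T = 5772 × (8.35×10^5)^(1/4) / √(23.1) = 5772 × 30.23 / 4.806 = 3.630×10^4 K.

3.63×10^4 K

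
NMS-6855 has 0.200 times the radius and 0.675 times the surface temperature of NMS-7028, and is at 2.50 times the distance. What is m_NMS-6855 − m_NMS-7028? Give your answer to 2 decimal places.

7.19

L_NMS-6855/L_NMS-7028 = (0.200)²(0.675)⁴ = 0.008304.
F_NMS-6855/F_NMS-7028 = (L_NMS-6855/L_NMS-7028)/(d_NMS-6855/d_NMS-7028)² = 0.008304/6.250 = 0.001329.
m_NMS-6855 − m_NMS-7028 = −2.5 log₁₀(0.001329) = 7.19.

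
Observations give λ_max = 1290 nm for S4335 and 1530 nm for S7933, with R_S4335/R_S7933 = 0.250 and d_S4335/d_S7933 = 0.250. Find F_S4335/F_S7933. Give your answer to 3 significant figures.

Wien's law: T_S4335/T_S7933 = λ_S7933/λ_S4335 = 1530/1290 = 1.186.
L_S4335/L_S7933 = (R_S4335/R_S7933)²(T_S4335/T_S7933)⁴ = (0.250)²(1.186)⁴ = 0.1237.
F_S4335/F_S7933 = (L_S4335/L_S7933)/(d_S4335/d_S7933)² = 0.1237/(0.250)² = 1.979.

1.98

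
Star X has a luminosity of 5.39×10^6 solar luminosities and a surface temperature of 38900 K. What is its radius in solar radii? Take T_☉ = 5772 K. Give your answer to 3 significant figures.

51.1 solar radii

R/R_☉ = √(L/L_☉) / (T/T_☉)² = √(5.39×10^6) / (6.739)²
       = 2322 / 45.42 = 51.11.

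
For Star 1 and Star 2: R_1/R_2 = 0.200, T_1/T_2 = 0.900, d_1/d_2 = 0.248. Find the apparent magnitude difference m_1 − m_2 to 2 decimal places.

0.92

L_1/L_2 = (0.200)²(0.900)⁴ = 0.02624.
F_1/F_2 = (L_1/L_2)/(d_1/d_2)² = 0.02624/0.06150 = 0.4267.
m_1 − m_2 = −2.5 log₁₀(0.4267) = 0.92.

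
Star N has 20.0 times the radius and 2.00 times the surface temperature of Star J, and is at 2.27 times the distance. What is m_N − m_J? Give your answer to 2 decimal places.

L_N/L_J = (20.0)²(2.00)⁴ = 6400.
F_N/F_J = (L_N/L_J)/(d_N/d_J)² = 6400/5.153 = 1242.
m_N − m_J = −2.5 log₁₀(1242) = -7.74.

-7.74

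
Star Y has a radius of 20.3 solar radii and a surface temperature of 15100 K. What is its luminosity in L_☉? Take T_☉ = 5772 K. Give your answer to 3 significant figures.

1.93×10^4 L_☉

L/L_☉ = (R/R_☉)² (T/T_☉)⁴ = (20.3)² × (15100/5772)⁴
       = 412.1 × (2.616)⁴ = 412.1 × 46.84 = 1.930×10^4.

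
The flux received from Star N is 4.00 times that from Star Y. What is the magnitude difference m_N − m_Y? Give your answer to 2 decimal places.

-1.51

m_N − m_Y = −2.5 log₁₀(F_N/F_Y) = −2.5 log₁₀(4.00) = −2.5 × (0.602) = -1.505.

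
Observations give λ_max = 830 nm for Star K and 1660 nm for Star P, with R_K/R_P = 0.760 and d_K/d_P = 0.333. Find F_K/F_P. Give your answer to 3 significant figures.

Wien's law: T_K/T_P = λ_P/λ_K = 1660/830 = 2.000.
L_K/L_P = (R_K/R_P)²(T_K/T_P)⁴ = (0.760)²(2.000)⁴ = 9.242.
F_K/F_P = (L_K/L_P)/(d_K/d_P)² = 9.242/(0.333)² = 83.34.

83.3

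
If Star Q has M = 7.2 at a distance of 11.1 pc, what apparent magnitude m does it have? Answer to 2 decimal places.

7.43

m = M + 5 log₁₀(d/10 pc) = 7.2 + 5 log₁₀(11.1/10)
  = 7.2 + 5 × 0.045 = 7.2 + 0.23 = 7.43.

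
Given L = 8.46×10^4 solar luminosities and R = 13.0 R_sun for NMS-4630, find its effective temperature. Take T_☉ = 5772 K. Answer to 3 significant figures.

2.73×10^4 K

T/T_☉ = (L/L_☉)^(1/4) / (R/R_☉)^(1/2)
T = 5772 × (8.46×10^4)^(1/4) / √(13.0) = 5772 × 17.05 / 3.606 = 2.730×10^4 K.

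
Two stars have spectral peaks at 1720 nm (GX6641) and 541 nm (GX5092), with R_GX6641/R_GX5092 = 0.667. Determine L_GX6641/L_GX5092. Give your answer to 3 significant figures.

0.00435

Wien's law gives T ∝ 1/λ_max, so T_GX6641/T_GX5092 = λ_GX5092/λ_GX6641 = 541/1720 = 0.3145.
Then L ∝ R²T⁴ gives L_GX6641/L_GX5092 = (0.667)² × (0.3145)⁴ = 0.4449 × 0.009788 = 0.004354.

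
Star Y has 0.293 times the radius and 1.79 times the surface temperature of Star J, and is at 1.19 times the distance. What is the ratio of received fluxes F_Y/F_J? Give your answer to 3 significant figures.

L_Y/L_J = (R_Y/R_J)²(T_Y/T_J)⁴ = (0.293)² × (1.79)⁴ = 0.8813.
F_Y/F_J = (L_Y/L_J)/(d_Y/d_J)² = 0.8813 / (1.19)² = 0.6224.

0.622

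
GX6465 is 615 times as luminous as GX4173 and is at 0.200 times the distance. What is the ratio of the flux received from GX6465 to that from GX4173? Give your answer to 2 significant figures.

F = L/(4πd²), so F_GX6465/F_GX4173 = (L_GX6465/L_GX4173) / (d_GX6465/d_GX4173)²
= 615 / (0.200)² = 615 / 0.04000 = 1.537×10^4.

1.5×10^4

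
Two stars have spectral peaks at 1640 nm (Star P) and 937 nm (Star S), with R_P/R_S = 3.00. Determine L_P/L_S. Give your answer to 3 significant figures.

0.959

Wien's law gives T ∝ 1/λ_max, so T_P/T_S = λ_S/λ_P = 937/1640 = 0.5713.
Then L ∝ R²T⁴ gives L_P/L_S = (3.00)² × (0.5713)⁴ = 9.000 × 0.1066 = 0.9590.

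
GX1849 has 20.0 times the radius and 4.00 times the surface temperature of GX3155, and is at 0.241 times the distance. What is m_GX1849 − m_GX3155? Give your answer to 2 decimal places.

-15.62

L_GX1849/L_GX3155 = (20.0)²(4.00)⁴ = 1.024×10^5.
F_GX1849/F_GX3155 = (L_GX1849/L_GX3155)/(d_GX1849/d_GX3155)² = 1.024×10^5/0.05808 = 1.763×10^6.
m_GX1849 − m_GX3155 = −2.5 log₁₀(1.763×10^6) = -15.62.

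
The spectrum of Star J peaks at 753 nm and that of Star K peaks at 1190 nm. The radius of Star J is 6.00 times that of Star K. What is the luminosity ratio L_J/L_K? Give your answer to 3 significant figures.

Wien's law gives T ∝ 1/λ_max, so T_J/T_K = λ_K/λ_J = 1190/753 = 1.580.
Then L ∝ R²T⁴ gives L_J/L_K = (6.00)² × (1.580)⁴ = 36.00 × 6.237 = 224.5.

225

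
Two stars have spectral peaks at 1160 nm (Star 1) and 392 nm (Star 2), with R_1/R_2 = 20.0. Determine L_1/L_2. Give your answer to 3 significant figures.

5.22

Wien's law gives T ∝ 1/λ_max, so T_1/T_2 = λ_2/λ_1 = 392/1160 = 0.3379.
Then L ∝ R²T⁴ gives L_1/L_2 = (20.0)² × (0.3379)⁴ = 400.0 × 0.01304 = 5.216.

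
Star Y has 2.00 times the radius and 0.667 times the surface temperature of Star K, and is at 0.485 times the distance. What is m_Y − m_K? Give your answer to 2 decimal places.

-1.32

L_Y/L_K = (2.00)²(0.667)⁴ = 0.7917.
F_Y/F_K = (L_Y/L_K)/(d_Y/d_K)² = 0.7917/0.2352 = 3.366.
m_Y − m_K = −2.5 log₁₀(3.366) = -1.32.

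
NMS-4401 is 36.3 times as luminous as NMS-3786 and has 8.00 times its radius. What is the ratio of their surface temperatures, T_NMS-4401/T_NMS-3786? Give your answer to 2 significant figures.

0.87

L ∝ R²T⁴ gives T ∝ (L/R²)^(1/4), so
T_NMS-4401/T_NMS-3786 = (36.3 / 8.00²)^(1/4) = (0.5672)^(1/4) = 0.8678.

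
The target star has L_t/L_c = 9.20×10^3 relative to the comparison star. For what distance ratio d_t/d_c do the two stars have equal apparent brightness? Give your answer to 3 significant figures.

95.9

Equal flux requires L_t/d_t² = L_c/d_c², so d_t/d_c = √(L_t/L_c)
= √(9.20×10^3) = 95.92.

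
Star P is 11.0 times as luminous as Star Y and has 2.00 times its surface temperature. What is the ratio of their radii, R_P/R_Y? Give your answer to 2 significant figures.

L ∝ R²T⁴ gives R ∝ √L / T², so
R_P/R_Y = √(11.0) / (2.00)² = 3.317 / 4.000 = 0.8292.

0.83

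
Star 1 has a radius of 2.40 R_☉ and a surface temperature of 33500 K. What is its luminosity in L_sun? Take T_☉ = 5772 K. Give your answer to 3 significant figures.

6.54×10^3 L_sun

L/L_☉ = (R/R_☉)² (T/T_☉)⁴ = (2.40)² × (33500/5772)⁴
       = 5.760 × (5.804)⁴ = 5.760 × 1135 = 6536.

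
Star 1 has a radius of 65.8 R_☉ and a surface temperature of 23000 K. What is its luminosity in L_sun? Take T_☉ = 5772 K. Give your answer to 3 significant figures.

L/L_☉ = (R/R_☉)² (T/T_☉)⁴ = (65.8)² × (23000/5772)⁴
       = 4330 × (3.985)⁴ = 4330 × 252.1 = 1.092×10^6.

1.09×10^6 L_sun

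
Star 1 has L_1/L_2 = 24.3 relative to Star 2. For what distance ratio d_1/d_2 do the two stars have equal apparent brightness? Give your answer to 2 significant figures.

Equal flux requires L_1/d_1² = L_2/d_2², so d_1/d_2 = √(L_1/L_2)
= √(24.3) = 4.930.

4.9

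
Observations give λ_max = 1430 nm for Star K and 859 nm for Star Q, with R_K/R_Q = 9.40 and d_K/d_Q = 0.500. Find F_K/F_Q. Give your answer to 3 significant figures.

46.0

Wien's law: T_K/T_Q = λ_Q/λ_K = 859/1430 = 0.6007.
L_K/L_Q = (R_K/R_Q)²(T_K/T_Q)⁴ = (9.40)²(0.6007)⁴ = 11.50.
F_K/F_Q = (L_K/L_Q)/(d_K/d_Q)² = 11.50/(0.500)² = 46.02.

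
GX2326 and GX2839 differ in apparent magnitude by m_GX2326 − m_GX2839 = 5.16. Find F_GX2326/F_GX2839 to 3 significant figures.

F_GX2326/F_GX2839 = 10^(−(m_GX2326 − m_GX2839)/2.5) = 10^(-5.16/2.5) = 10^-2.064 = 0.008630.

0.00863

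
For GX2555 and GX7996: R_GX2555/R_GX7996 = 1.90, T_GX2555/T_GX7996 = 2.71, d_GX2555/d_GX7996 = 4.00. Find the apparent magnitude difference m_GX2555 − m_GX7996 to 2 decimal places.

-2.71

L_GX2555/L_GX7996 = (1.90)²(2.71)⁴ = 194.7.
F_GX2555/F_GX7996 = (L_GX2555/L_GX7996)/(d_GX2555/d_GX7996)² = 194.7/16.00 = 12.17.
m_GX2555 − m_GX7996 = −2.5 log₁₀(12.17) = -2.71.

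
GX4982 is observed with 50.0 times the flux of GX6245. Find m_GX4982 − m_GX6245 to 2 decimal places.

m_GX4982 − m_GX6245 = −2.5 log₁₀(F_GX4982/F_GX6245) = −2.5 log₁₀(50.0) = −2.5 × (1.699) = -4.247.

-4.25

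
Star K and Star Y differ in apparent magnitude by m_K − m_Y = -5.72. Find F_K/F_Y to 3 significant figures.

194

F_K/F_Y = 10^(−(m_K − m_Y)/2.5) = 10^(5.72/2.5) = 10^2.288 = 194.1.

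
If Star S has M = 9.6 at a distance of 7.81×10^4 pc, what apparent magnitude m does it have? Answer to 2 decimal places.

m = M + 5 log₁₀(d/10 pc) = 9.6 + 5 log₁₀(7.81×10^4/10)
  = 9.6 + 5 × 3.893 = 9.6 + 19.46 = 29.06.

29.06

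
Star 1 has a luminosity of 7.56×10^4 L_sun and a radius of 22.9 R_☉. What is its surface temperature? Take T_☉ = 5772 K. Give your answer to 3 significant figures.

T/T_☉ = (L/L_☉)^(1/4) / (R/R_☉)^(1/2)
T = 5772 × (7.56×10^4)^(1/4) / √(22.9) = 5772 × 16.58 / 4.785 = 2.000×10^4 K.

2.00×10^4 K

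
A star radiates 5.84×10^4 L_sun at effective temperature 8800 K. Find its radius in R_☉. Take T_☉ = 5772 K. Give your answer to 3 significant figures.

104 R_☉

R/R_☉ = √(L/L_☉) / (T/T_☉)² = √(5.84×10^4) / (1.525)²
       = 241.7 / 2.324 = 104.0.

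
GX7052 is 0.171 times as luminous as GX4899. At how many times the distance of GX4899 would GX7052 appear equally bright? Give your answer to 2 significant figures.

0.41

Equal flux requires L_GX7052/d_GX7052² = L_GX4899/d_GX4899², so d_GX7052/d_GX4899 = √(L_GX7052/L_GX4899)
= √(0.171) = 0.4135.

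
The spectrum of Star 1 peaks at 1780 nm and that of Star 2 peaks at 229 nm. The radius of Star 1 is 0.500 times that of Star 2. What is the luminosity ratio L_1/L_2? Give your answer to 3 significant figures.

Wien's law gives T ∝ 1/λ_max, so T_1/T_2 = λ_2/λ_1 = 229/1780 = 0.1287.
Then L ∝ R²T⁴ gives L_1/L_2 = (0.500)² × (0.1287)⁴ = 0.2500 × 2.739×10^-4 = 6.849×10^-5.

6.85×10^-5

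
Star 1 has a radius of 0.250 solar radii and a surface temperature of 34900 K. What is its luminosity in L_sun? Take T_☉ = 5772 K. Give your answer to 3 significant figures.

83.5 L_sun

L/L_☉ = (R/R_☉)² (T/T_☉)⁴ = (0.250)² × (34900/5772)⁴
       = 0.06250 × (6.046)⁴ = 0.06250 × 1337 = 83.54.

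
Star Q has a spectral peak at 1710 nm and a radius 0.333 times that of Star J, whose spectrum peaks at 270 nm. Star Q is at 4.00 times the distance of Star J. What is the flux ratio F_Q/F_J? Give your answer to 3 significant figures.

Wien's law: T_Q/T_J = λ_J/λ_Q = 270/1710 = 0.1579.
L_Q/L_J = (R_Q/R_J)²(T_Q/T_J)⁴ = (0.333)²(0.1579)⁴ = 6.892×10^-5.
F_Q/F_J = (L_Q/L_J)/(d_Q/d_J)² = 6.892×10^-5/(4.00)² = 4.308×10^-6.

4.31×10^-6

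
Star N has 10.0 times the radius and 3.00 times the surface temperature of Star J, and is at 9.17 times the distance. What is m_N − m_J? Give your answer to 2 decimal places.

L_N/L_J = (10.0)²(3.00)⁴ = 8100.
F_N/F_J = (L_N/L_J)/(d_N/d_J)² = 8100/84.09 = 96.33.
m_N − m_J = −2.5 log₁₀(96.33) = -4.96.

-4.96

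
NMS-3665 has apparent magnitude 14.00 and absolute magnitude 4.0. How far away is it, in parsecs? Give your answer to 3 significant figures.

m − M = 5 log₁₀(d/10 pc)
14.00 − (4.0) = 10.00 = 5 log₁₀(d/10)
d = 10 × 10^(10.00/5) = 10 × 10^2.000 = 1000 pc.

1.00×10^3 pc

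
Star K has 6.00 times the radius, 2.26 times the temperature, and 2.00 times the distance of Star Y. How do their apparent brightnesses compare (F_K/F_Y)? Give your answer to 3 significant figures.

L_K/L_Y = (R_K/R_Y)²(T_K/T_Y)⁴ = (6.00)² × (2.26)⁴ = 939.2.
F_K/F_Y = (L_K/L_Y)/(d_K/d_Y)² = 939.2 / (2.00)² = 234.8.

235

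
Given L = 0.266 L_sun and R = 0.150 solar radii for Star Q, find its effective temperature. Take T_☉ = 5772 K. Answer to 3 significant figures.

1.07×10^4 K

T/T_☉ = (L/L_☉)^(1/4) / (R/R_☉)^(1/2)
T = 5772 × (0.266)^(1/4) / √(0.150) = 5772 × 0.7182 / 0.3873 = 1.070×10^4 K.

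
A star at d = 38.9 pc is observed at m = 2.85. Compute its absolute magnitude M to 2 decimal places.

M = m − 5 log₁₀(d/10 pc) = 2.85 − 5 log₁₀(38.9/10)
  = 2.85 − 5 × 0.590 = 2.85 − 2.95 = -0.10.

-0.10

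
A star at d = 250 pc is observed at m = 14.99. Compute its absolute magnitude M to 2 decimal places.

M = m − 5 log₁₀(d/10 pc) = 14.99 − 5 log₁₀(250/10)
  = 14.99 − 5 × 1.398 = 14.99 − 6.99 = 8.00.

8.00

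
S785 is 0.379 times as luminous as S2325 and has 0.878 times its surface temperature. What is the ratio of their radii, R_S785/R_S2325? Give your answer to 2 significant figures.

0.80

L ∝ R²T⁴ gives R ∝ √L / T², so
R_S785/R_S2325 = √(0.379) / (0.878)² = 0.6156 / 0.7709 = 0.7986.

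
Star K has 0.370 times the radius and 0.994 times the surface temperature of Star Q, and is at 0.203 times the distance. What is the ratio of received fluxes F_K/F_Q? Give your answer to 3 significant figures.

3.24

L_K/L_Q = (R_K/R_Q)²(T_K/T_Q)⁴ = (0.370)² × (0.994)⁴ = 0.1336.
F_K/F_Q = (L_K/L_Q)/(d_K/d_Q)² = 0.1336 / (0.203)² = 3.243.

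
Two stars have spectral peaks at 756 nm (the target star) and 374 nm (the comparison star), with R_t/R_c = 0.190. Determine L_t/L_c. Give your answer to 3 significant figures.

0.00216

Wien's law gives T ∝ 1/λ_max, so T_t/T_c = λ_c/λ_t = 374/756 = 0.4947.
Then L ∝ R²T⁴ gives L_t/L_c = (0.190)² × (0.4947)⁴ = 0.03610 × 0.05990 = 0.002162.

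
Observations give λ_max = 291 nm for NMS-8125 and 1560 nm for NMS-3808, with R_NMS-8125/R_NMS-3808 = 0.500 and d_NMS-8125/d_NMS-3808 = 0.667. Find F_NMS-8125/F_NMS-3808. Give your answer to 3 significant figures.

464

Wien's law: T_NMS-8125/T_NMS-3808 = λ_NMS-3808/λ_NMS-8125 = 1560/291 = 5.361.
L_NMS-8125/L_NMS-3808 = (R_NMS-8125/R_NMS-3808)²(T_NMS-8125/T_NMS-3808)⁴ = (0.500)²(5.361)⁴ = 206.5.
F_NMS-8125/F_NMS-3808 = (L_NMS-8125/L_NMS-3808)/(d_NMS-8125/d_NMS-3808)² = 206.5/(0.667)² = 464.1.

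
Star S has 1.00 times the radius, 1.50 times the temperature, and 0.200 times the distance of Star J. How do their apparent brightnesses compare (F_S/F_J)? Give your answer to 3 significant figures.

L_S/L_J = (R_S/R_J)²(T_S/T_J)⁴ = (1.00)² × (1.50)⁴ = 5.062.
F_S/F_J = (L_S/L_J)/(d_S/d_J)² = 5.062 / (0.200)² = 126.6.

127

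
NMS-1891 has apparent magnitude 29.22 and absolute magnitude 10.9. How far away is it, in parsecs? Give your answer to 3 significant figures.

4.61×10^4 pc

m − M = 5 log₁₀(d/10 pc)
29.22 − (10.9) = 18.32 = 5 log₁₀(d/10)
d = 10 × 10^(18.32/5) = 10 × 10^3.664 = 4.613×10^4 pc.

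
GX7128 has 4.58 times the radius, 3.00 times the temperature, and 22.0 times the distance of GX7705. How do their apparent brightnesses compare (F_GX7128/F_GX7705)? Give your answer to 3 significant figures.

3.51

L_GX7128/L_GX7705 = (R_GX7128/R_GX7705)²(T_GX7128/T_GX7705)⁴ = (4.58)² × (3.00)⁴ = 1699.
F_GX7128/F_GX7705 = (L_GX7128/L_GX7705)/(d_GX7128/d_GX7705)² = 1699 / (22.0)² = 3.511.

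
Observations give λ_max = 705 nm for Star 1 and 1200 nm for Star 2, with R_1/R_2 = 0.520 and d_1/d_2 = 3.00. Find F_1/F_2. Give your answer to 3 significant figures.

Wien's law: T_1/T_2 = λ_2/λ_1 = 1200/705 = 1.702.
L_1/L_2 = (R_1/R_2)²(T_1/T_2)⁴ = (0.520)²(1.702)⁴ = 2.270.
F_1/F_2 = (L_1/L_2)/(d_1/d_2)² = 2.270/(3.00)² = 0.2522.

0.252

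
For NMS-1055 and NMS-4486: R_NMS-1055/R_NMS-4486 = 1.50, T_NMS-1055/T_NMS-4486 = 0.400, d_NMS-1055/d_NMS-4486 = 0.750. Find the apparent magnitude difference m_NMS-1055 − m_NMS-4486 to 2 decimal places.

L_NMS-1055/L_NMS-4486 = (1.50)²(0.400)⁴ = 0.05760.
F_NMS-1055/F_NMS-4486 = (L_NMS-1055/L_NMS-4486)/(d_NMS-1055/d_NMS-4486)² = 0.05760/0.5625 = 0.1024.
m_NMS-1055 − m_NMS-4486 = −2.5 log₁₀(0.1024) = 2.47.

2.47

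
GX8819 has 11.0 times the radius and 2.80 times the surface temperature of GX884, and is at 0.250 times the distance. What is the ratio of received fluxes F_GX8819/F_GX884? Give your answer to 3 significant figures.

L_GX8819/L_GX884 = (R_GX8819/R_GX884)²(T_GX8819/T_GX884)⁴ = (11.0)² × (2.80)⁴ = 7437.
F_GX8819/F_GX884 = (L_GX8819/L_GX884)/(d_GX8819/d_GX884)² = 7437 / (0.250)² = 1.190×10^5.

1.19×10^5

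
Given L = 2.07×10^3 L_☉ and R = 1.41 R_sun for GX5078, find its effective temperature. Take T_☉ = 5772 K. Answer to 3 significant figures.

3.28×10^4 K

T/T_☉ = (L/L_☉)^(1/4) / (R/R_☉)^(1/2)
T = 5772 × (2.07×10^3)^(1/4) / √(1.41) = 5772 × 6.745 / 1.187 = 3.279×10^4 K.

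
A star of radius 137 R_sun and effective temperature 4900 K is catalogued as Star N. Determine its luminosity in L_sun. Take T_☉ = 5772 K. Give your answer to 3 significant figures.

9.75×10^3 L_sun

L/L_☉ = (R/R_☉)² (T/T_☉)⁴ = (137)² × (4900/5772)⁴
       = 1.877×10^4 × (0.8489)⁴ = 1.877×10^4 × 0.5194 = 9748.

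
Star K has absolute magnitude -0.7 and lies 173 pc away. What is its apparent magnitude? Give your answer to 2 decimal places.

5.49

m = M + 5 log₁₀(d/10 pc) = -0.7 + 5 log₁₀(173/10)
  = -0.7 + 5 × 1.238 = -0.7 + 6.19 = 5.49.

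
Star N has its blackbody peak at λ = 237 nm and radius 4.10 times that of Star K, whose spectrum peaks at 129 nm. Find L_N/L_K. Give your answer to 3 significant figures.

Wien's law gives T ∝ 1/λ_max, so T_N/T_K = λ_K/λ_N = 129/237 = 0.5443.
Then L ∝ R²T⁴ gives L_N/L_K = (4.10)² × (0.5443)⁴ = 16.81 × 0.08777 = 1.475.

1.48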